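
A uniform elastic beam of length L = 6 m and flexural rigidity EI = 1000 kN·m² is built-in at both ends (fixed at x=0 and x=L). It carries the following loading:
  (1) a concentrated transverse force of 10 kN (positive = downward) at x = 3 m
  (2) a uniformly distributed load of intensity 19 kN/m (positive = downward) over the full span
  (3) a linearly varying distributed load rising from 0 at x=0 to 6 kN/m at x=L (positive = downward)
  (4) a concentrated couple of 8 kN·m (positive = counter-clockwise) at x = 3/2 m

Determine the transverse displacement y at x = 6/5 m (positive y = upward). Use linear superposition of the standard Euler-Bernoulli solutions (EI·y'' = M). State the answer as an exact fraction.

y(6/5) = -252837/7812500 m

Load 1 — point force P=10 kN at a=3 m (b=L-a=3):
  y_1 = -Pb²x²(3aL-(3a+b)x)/(6L³EI)  [x≤a] = -10·3²·(6/5)²·(3·3·6-(3·3+3)·(6/5))/(6·6³·1000) = -99/25000 m
Load 2 — uniform load w=19 kN/m over full span:
  y_2 = -wx²(L-x)²/(24EI) = -19·(6/5)²·(6-(6/5))²/(24·1000) = -2052/78125 m
Load 3 — triangular load w₀=6 kN/m (0→w₀ over full span):
  y_3 = -w₀x²(L-x)²(x+2L)/(120LEI) = -6·(6/5)²·(6-(6/5))²·((6/5)+2·6)/(120·6·1000) = -7128/1953125 m
Load 4 — applied couple M₀=8 kN·m at a=3/2 m (b=L-a=9/2):
  y_4 = (R_Ax³/6 - M_Ax²/2)/EI  [x≤a] with R_A=3/2, M_A=-3/2 = ((3/2)·(6/5)³/6 - (-3/2)·(6/5)²/2)/1000 = 189/125000 m
Superposition: y = Σ y_i = -252837/7812500 m ≈ -0.032363 m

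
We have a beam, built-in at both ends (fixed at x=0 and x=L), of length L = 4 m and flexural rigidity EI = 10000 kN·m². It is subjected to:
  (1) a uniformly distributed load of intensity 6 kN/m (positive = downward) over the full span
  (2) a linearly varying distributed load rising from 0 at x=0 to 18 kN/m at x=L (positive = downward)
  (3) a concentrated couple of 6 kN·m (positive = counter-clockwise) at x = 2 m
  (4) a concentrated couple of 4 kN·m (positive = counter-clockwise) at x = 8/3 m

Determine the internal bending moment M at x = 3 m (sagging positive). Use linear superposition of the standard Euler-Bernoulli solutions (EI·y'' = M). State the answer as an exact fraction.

Load 1 — uniform load w=6 kN/m over full span:
  M_1 = wLx/2 - wL²/12 - wx²/2 = 6·4·3/2 - 6·4²/12 - 6·3²/2 = 1 kN·m
Load 2 — triangular load w₀=18 kN/m (0→w₀ over full span):
  M_2 = 3w₀Lx/20 - w₀L²/30 - w₀x³/(6L) = 3·18·4·3/20 - 18·4²/30 - 18·3³/(6·4) = 51/20 kN·m
Load 3 — applied couple M₀=6 kN·m at a=2 m (b=L-a=2):
  M_3 = R_Ax - M_A - M₀  [x>a] with R_A=9/4, M_A=3/2 = (9/4)·3 - (3/2) - 6 = -3/4 kN·m
Load 4 — applied couple M₀=4 kN·m at a=8/3 m (b=L-a=4/3):
  M_4 = R_Ax - M_A - M₀  [x>a] with R_A=4/3, M_A=4/3 = (4/3)·3 - (4/3) - 4 = -4/3 kN·m
Superposition: M = Σ M_i = 22/15 kN·m ≈ 1.466667 kN·m

M(3) = 22/15 kN·m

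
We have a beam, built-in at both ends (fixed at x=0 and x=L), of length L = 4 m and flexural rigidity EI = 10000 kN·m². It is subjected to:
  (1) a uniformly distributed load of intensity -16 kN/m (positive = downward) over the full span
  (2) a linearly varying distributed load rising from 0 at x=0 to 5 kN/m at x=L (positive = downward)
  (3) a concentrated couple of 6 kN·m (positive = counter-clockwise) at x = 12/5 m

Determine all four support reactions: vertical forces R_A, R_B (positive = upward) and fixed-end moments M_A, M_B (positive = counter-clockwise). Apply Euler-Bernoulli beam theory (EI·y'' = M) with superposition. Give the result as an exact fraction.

Load 1 — uniform load w=-16 kN/m over full span:
  R_A = wL/2 = (-16)·4/2 = -32 kN
  M_A = wL²/12 = (-16)·4²/12 = -64/3 kN·m
  R_B = wL/2 = (-16)·4/2 = -32 kN
  M_B = -wL²/12 = -(-16)·4²/12 = 64/3 kN·m
Load 2 — triangular load w₀=5 kN/m (0→w₀ over full span):
  R_A = 3w₀L/20 = 3·5·4/20 = 3 kN
  M_A = w₀L²/30 = 5·4²/30 = 8/3 kN·m
  R_B = 7w₀L/20 = 7·5·4/20 = 7 kN
  M_B = -w₀L²/20 = -5·4²/20 = -4 kN·m
Load 3 — applied couple M₀=6 kN·m at a=12/5 m (b=L-a=8/5):
  R_A = 6M₀ab/L³ = 6·6·(12/5)·(8/5)/4³ = 54/25 kN
  M_A = M₀b(2a-b)/L² = 6·(8/5)·(2·(12/5)-(8/5))/4² = 48/25 kN·m
  R_B = -6M₀ab/L³ = -6·6·(12/5)·(8/5)/4³ = -54/25 kN
  M_B = M₀a(2b-a)/L² = 6·(12/5)·(2·(8/5)-(12/5))/4² = 18/25 kN·m
Superposition: R_A = -671/25 kN, M_A = -1256/75 kN·m, R_B = -679/25 kN, M_B = 1354/75 kN·m

R_A = -671/25 kN, M_A = -1256/75 kN·m, R_B = -679/25 kN, M_B = 1354/75 kN·m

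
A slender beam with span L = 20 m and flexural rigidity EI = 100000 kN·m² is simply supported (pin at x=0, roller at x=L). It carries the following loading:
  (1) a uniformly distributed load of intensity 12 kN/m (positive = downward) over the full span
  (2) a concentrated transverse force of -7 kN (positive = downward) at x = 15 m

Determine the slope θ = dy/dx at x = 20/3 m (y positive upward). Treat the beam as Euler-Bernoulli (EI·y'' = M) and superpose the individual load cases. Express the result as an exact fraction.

θ(20/3) = -16031/864000 rad

Load 1 — uniform load w=12 kN/m over full span:
  θ_1 = -w(L³-6Lx²+4x³)/(24EI) = -12·(20³-6·20·(20/3)²+4·(20/3)³)/(24·100000) = -13/675 rad
Load 2 — point force P=-7 kN at a=15 m (b=L-a=5):
  θ_2 = -Pb(L²-b²-3x²)/(6LEI)  [x≤a] = -(-7)·5·(20²-5²-3·(20/3)²)/(6·20·100000) = 203/288000 rad
Superposition: θ = Σ θ_i = -16031/864000 rad ≈ -0.018554 rad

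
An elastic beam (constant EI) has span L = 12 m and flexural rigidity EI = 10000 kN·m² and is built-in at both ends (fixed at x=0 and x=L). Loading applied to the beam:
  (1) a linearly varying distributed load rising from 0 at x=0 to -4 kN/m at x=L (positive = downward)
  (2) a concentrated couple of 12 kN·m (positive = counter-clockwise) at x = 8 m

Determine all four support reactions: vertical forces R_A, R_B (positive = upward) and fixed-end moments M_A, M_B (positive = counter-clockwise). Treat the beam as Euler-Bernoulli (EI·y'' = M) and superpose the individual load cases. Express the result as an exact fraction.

R_A = -88/15 kN, M_A = -76/5 kN·m, R_B = -272/15 kN, M_B = 144/5 kN·m

Load 1 — triangular load w₀=-4 kN/m (0→w₀ over full span):
  R_A = 3w₀L/20 = 3·(-4)·12/20 = -36/5 kN
  M_A = w₀L²/30 = (-4)·12²/30 = -96/5 kN·m
  R_B = 7w₀L/20 = 7·(-4)·12/20 = -84/5 kN
  M_B = -w₀L²/20 = -(-4)·12²/20 = 144/5 kN·m
Load 2 — applied couple M₀=12 kN·m at a=8 m (b=L-a=4):
  R_A = 6M₀ab/L³ = 6·12·8·4/12³ = 4/3 kN
  M_A = M₀b(2a-b)/L² = 12·4·(2·8-4)/12² = 4 kN·m
  R_B = -6M₀ab/L³ = -6·12·8·4/12³ = -4/3 kN
  M_B = M₀a(2b-a)/L² = 12·8·(2·4-8)/12² = 0 kN·m
Superposition: R_A = -88/15 kN, M_A = -76/5 kN·m, R_B = -272/15 kN, M_B = 144/5 kN·m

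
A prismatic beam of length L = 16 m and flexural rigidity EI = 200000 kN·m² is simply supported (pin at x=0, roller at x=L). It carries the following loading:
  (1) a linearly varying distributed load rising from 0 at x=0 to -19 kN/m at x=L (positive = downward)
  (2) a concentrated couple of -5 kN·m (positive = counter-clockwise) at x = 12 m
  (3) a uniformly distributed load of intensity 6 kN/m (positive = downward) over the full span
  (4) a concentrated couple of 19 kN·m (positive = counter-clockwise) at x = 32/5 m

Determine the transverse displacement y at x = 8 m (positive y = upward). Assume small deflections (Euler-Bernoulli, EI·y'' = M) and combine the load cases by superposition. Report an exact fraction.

Load 1 — triangular load w₀=-19 kN/m (0→w₀ over full span):
  y_1 = -w₀x(7L⁴-10L²x²+3x⁴)/(360LEI) = -(-19)·8·(7·16⁴-10·16²·8²+3·8⁴)/(360·16·200000) = 76/1875 m
Load 2 — applied couple M₀=-5 kN·m at a=12 m (b=L-a=4):
  y_2 = (M₀x³/(6L)+C₁x)/EI  [x≤a] with C₁=M₀(3b²-L²)/(6L)=65/6 = ((-5)·8³/(6·16)+(65/6)·8)/200000 = 3/10000 m
Load 3 — uniform load w=6 kN/m over full span:
  y_3 = -wx(L³-2Lx²+x³)/(24EI) = -6·8·(16³-2·16·8²+8³)/(24·200000) = -16/625 m
Load 4 — applied couple M₀=19 kN·m at a=32/5 m (b=L-a=48/5):
  y_4 = (M₀x³/(6L)-M₀(x-a)²/2+C₁x)/EI  [x>a] with C₁=M₀(3b²-L²)/(6L)=304/75 = (19·8³/(6·16)-19·(8-(32/5))²/2+(304/75)·8)/200000 = 171/312500 m
Superposition: y = Σ y_i = 59177/3750000 m ≈ 0.015781 m

y(8) = 59177/3750000 m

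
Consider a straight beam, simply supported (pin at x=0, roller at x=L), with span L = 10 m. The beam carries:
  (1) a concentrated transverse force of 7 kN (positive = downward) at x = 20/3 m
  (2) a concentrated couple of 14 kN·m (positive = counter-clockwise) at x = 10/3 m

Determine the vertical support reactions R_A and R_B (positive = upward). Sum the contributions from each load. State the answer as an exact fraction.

R_A = 56/15 kN, R_B = 49/15 kN

Load 1 — point force P=7 kN at a=20/3 m (b=L-a=10/3):
  R_A = Pb/L = 7·(10/3)/10 = 7/3 kN
  R_B = Pa/L = 7·(20/3)/10 = 14/3 kN
Load 2 — applied couple M₀=14 kN·m at a=10/3 m (b=L-a=20/3):
  R_A = M₀/L = 14/10 = 7/5 kN
  R_B = -M₀/L = -14/10 = -7/5 kN
Superposition: R_A = 56/15 kN, R_B = 49/15 kN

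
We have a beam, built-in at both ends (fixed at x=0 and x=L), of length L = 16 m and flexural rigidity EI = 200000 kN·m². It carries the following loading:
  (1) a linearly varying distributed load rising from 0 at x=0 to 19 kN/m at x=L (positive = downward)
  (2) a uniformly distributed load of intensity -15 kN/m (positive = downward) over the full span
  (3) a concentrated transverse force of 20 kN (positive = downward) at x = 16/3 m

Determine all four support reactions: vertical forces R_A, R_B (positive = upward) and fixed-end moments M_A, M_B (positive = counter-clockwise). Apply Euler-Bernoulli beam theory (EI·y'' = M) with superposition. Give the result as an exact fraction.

Load 1 — triangular load w₀=19 kN/m (0→w₀ over full span):
  R_A = 3w₀L/20 = 3·19·16/20 = 228/5 kN
  M_A = w₀L²/30 = 19·16²/30 = 2432/15 kN·m
  R_B = 7w₀L/20 = 7·19·16/20 = 532/5 kN
  M_B = -w₀L²/20 = -19·16²/20 = -1216/5 kN·m
Load 2 — uniform load w=-15 kN/m over full span:
  R_A = wL/2 = (-15)·16/2 = -120 kN
  M_A = wL²/12 = (-15)·16²/12 = -320 kN·m
  R_B = wL/2 = (-15)·16/2 = -120 kN
  M_B = -wL²/12 = -(-15)·16²/12 = 320 kN·m
Load 3 — point force P=20 kN at a=16/3 m (b=L-a=32/3):
  R_A = Pb²(3a+b)/L³ = 20·(32/3)²·(3·(16/3)+(32/3))/16³ = 400/27 kN
  M_A = Pab²/L² = 20·(16/3)·(32/3)²/16² = 1280/27 kN·m
  R_B = Pa²(a+3b)/L³ = 20·(16/3)²·((16/3)+3·(32/3))/16³ = 140/27 kN
  M_B = -Pa²b/L² = -20·(16/3)²·(32/3)/16² = -640/27 kN·m
Superposition: R_A = -8044/135 kN, M_A = -14912/135 kN·m, R_B = -1136/135 kN, M_B = 7168/135 kN·m

R_A = -8044/135 kN, M_A = -14912/135 kN·m, R_B = -1136/135 kN, M_B = 7168/135 kN·m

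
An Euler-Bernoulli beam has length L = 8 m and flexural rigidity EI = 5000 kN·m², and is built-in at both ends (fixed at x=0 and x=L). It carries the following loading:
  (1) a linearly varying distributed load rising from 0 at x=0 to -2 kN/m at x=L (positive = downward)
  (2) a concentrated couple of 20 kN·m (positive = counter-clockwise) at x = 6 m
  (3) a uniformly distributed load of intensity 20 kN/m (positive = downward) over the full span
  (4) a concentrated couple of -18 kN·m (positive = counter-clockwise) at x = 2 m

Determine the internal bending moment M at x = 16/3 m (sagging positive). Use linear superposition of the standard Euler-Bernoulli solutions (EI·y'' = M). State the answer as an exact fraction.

Load 1 — triangular load w₀=-2 kN/m (0→w₀ over full span):
  M_1 = 3w₀Lx/20 - w₀L²/30 - w₀x³/(6L) = 3·(-2)·8·(16/3)/20 - (-2)·8²/30 - (-2)·(16/3)³/(6·8) = -896/405 kN·m
Load 2 — applied couple M₀=20 kN·m at a=6 m (b=L-a=2):
  M_2 = R_Ax - M_A  [x≤a] with R_A=45/16, M_A=25/4 = (45/16)·(16/3) - (25/4) = 35/4 kN·m
Load 3 — uniform load w=20 kN/m over full span:
  M_3 = wLx/2 - wL²/12 - wx²/2 = 20·8·(16/3)/2 - 20·8²/12 - 20·(16/3)²/2 = 320/9 kN·m
Load 4 — applied couple M₀=-18 kN·m at a=2 m (b=L-a=6):
  M_4 = R_Ax - M_A - M₀  [x>a] with R_A=-81/32, M_A=27/8 = (-81/32)·(16/3) - (27/8) - (-18) = 9/8 kN·m
Superposition: M = Σ M_i = 140027/3240 kN·m ≈ 43.218210 kN·m

M(16/3) = 140027/3240 kN·m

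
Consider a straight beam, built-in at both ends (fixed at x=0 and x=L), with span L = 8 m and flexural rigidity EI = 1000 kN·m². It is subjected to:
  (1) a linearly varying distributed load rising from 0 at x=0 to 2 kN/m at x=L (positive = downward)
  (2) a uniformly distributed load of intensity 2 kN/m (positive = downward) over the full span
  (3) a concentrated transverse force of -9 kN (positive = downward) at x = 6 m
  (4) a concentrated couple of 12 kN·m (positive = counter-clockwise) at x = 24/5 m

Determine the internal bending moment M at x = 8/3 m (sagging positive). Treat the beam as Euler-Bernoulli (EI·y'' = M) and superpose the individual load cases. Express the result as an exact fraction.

Load 1 — triangular load w₀=2 kN/m (0→w₀ over full span):
  M_1 = 3w₀Lx/20 - w₀L²/30 - w₀x³/(6L) = 3·2·8·(8/3)/20 - 2·8²/30 - 2·(8/3)³/(6·8) = 544/405 kN·m
Load 2 — uniform load w=2 kN/m over full span:
  M_2 = wLx/2 - wL²/12 - wx²/2 = 2·8·(8/3)/2 - 2·8²/12 - 2·(8/3)²/2 = 32/9 kN·m
Load 3 — point force P=-9 kN at a=6 m (b=L-a=2):
  M_3 = Pb²(3a+b)x/L³ - Pab²/L²  [x≤a] = (-9)·2²·(3·6+2)·(8/3)/8³ - (-9)·6·2²/8² = -3/8 kN·m
Load 4 — applied couple M₀=12 kN·m at a=24/5 m (b=L-a=16/5):
  M_4 = R_Ax - M_A  [x≤a] with R_A=54/25, M_A=96/25 = (54/25)·(8/3) - (96/25) = 48/25 kN·m
Superposition: M = Σ M_i = 104389/16200 kN·m ≈ 6.443765 kN·m

M(8/3) = 104389/16200 kN·m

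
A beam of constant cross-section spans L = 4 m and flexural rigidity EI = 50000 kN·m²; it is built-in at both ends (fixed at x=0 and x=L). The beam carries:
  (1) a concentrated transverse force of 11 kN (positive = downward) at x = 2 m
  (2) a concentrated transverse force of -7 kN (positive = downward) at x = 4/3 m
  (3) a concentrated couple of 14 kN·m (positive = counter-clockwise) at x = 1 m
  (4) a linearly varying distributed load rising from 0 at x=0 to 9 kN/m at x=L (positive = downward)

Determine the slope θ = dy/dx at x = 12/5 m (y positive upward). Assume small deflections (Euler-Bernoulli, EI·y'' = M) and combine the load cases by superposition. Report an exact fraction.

Load 1 — point force P=11 kN at a=2 m (b=L-a=2):
  θ_1 = Pa²(L-x)(2bL-(3b+a)(L-x))/(2L³EI)  [x>a] = 11·2²·(4-(12/5))·(2·2·4-(3·2+2)·(4-(12/5)))/(2·4³·50000) = 11/312500 rad
Load 2 — point force P=-7 kN at a=4/3 m (b=L-a=8/3):
  θ_2 = Pa²(L-x)(2bL-(3b+a)(L-x))/(2L³EI)  [x>a] = (-7)·(4/3)²·(4-(12/5))·(2·(8/3)·4-(3·(8/3)+(4/3))·(4-(12/5)))/(2·4³·50000) = -14/703125 rad
Load 3 — applied couple M₀=14 kN·m at a=1 m (b=L-a=3):
  θ_3 = (R_Ax²/2 - M_Ax - M₀(x-a))/EI  [x>a] with R_A=63/16, M_A=-21/8 = ((63/16)·(12/5)²/2 - (-21/8)·(12/5) - 14·((12/5)-1))/50000 = -49/1250000 rad
Load 4 — triangular load w₀=9 kN/m (0→w₀ over full span):
  θ_4 = -w₀(2x(L-x)(L-2x)(x+2L)+x²(L-x)²)/(120LEI) = -9·(2·(12/5)·(4-(12/5))·(4-2·(12/5))·((12/5)+2·4)+(12/5)²·(4-(12/5))²)/(120·4·50000) = 36/1953125 rad
Superposition: θ = Σ θ_i = -1541/281250000 rad ≈ -0.000005 rad

θ(12/5) = -1541/281250000 rad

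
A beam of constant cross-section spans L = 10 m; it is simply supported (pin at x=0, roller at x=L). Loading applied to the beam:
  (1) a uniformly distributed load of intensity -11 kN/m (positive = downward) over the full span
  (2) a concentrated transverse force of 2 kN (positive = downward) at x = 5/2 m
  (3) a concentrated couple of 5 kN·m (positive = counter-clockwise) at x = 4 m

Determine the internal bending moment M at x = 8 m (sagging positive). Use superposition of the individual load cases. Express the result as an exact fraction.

Load 1 — uniform load w=-11 kN/m over full span:
  M_1 = wx(L-x)/2 = (-11)·8·(10-8)/2 = -88 kN·m
Load 2 — point force P=2 kN at a=5/2 m (b=L-a=15/2):
  M_2 = Pa(L-x)/L  [x>a] = 2·(5/2)·(10-8)/10 = 1 kN·m
Load 3 — applied couple M₀=5 kN·m at a=4 m (b=L-a=6):
  M_3 = M₀x/L - M₀  [x>a] = 5·8/10 - 5 = -1 kN·m
Superposition: M = Σ M_i = -88 kN·m ≈ -88.000000 kN·m

M(8) = -88 kN·m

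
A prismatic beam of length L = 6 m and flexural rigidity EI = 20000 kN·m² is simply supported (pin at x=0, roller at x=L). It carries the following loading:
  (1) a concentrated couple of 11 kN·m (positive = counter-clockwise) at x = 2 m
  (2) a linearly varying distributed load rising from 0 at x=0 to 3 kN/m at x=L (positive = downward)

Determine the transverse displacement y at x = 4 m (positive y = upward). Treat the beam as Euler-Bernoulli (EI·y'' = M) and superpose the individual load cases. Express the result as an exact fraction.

y(4) = -47/90000 m

Load 1 — applied couple M₀=11 kN·m at a=2 m (b=L-a=4):
  y_1 = (M₀x³/(6L)-M₀(x-a)²/2+C₁x)/EI  [x>a] with C₁=M₀(3b²-L²)/(6L)=11/3 = (11·4³/(6·6)-11·(4-2)²/2+(11/3)·4)/20000 = 11/18000 m
Load 2 — triangular load w₀=3 kN/m (0→w₀ over full span):
  y_2 = -w₀x(7L⁴-10L²x²+3x⁴)/(360LEI) = -3·4·(7·6⁴-10·6²·4²+3·4⁴)/(360·6·20000) = -17/15000 m
Superposition: y = Σ y_i = -47/90000 m ≈ -0.000522 m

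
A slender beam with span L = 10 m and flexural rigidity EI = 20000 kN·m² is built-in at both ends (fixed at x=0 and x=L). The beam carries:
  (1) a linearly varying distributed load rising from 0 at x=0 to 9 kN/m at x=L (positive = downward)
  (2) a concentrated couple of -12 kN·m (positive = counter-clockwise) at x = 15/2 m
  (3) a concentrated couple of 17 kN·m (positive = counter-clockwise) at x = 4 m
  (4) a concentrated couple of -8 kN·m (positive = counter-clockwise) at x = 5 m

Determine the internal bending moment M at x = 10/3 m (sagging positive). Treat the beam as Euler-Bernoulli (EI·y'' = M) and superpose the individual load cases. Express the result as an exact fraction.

M(10/3) = 11533/900 kN·m

Load 1 — triangular load w₀=9 kN/m (0→w₀ over full span):
  M_1 = 3w₀Lx/20 - w₀L²/30 - w₀x³/(6L) = 3·9·10·(10/3)/20 - 9·10²/30 - 9·(10/3)³/(6·10) = 85/9 kN·m
Load 2 — applied couple M₀=-12 kN·m at a=15/2 m (b=L-a=5/2):
  M_2 = R_Ax - M_A  [x≤a] with R_A=-27/20, M_A=-15/4 = (-27/20)·(10/3) - (-15/4) = -3/4 kN·m
Load 3 — applied couple M₀=17 kN·m at a=4 m (b=L-a=6):
  M_3 = R_Ax - M_A  [x≤a] with R_A=306/125, M_A=51/25 = (306/125)·(10/3) - (51/25) = 153/25 kN·m
Load 4 — applied couple M₀=-8 kN·m at a=5 m (b=L-a=5):
  M_4 = R_Ax - M_A  [x≤a] with R_A=-6/5, M_A=-2 = (-6/5)·(10/3) - (-2) = -2 kN·m
Superposition: M = Σ M_i = 11533/900 kN·m ≈ 12.814444 kN·m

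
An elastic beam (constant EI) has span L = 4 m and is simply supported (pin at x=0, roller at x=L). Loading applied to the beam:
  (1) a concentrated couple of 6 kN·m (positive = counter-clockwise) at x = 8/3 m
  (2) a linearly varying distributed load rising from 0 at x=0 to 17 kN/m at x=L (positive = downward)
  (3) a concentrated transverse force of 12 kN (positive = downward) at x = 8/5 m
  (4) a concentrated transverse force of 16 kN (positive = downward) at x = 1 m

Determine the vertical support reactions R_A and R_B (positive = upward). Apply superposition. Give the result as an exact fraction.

Load 1 — applied couple M₀=6 kN·m at a=8/3 m (b=L-a=4/3):
  R_A = M₀/L = 6/4 = 3/2 kN
  R_B = -M₀/L = -6/4 = -3/2 kN
Load 2 — triangular load w₀=17 kN/m (0→w₀ over full span):
  R_A = w₀L/6 = 17·4/6 = 34/3 kN
  R_B = w₀L/3 = 17·4/3 = 68/3 kN
Load 3 — point force P=12 kN at a=8/5 m (b=L-a=12/5):
  R_A = Pb/L = 12·(12/5)/4 = 36/5 kN
  R_B = Pa/L = 12·(8/5)/4 = 24/5 kN
Load 4 — point force P=16 kN at a=1 m (b=L-a=3):
  R_A = Pb/L = 16·3/4 = 12 kN
  R_B = Pa/L = 16·1/4 = 4 kN
Superposition: R_A = 961/30 kN, R_B = 899/30 kN

R_A = 961/30 kN, R_B = 899/30 kN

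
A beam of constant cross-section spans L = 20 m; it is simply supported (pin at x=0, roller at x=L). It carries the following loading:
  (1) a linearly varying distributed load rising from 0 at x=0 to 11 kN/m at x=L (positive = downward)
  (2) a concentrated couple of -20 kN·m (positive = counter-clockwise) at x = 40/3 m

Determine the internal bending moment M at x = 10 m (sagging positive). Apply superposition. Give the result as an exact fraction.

M(10) = 265 kN·m

Load 1 — triangular load w₀=11 kN/m (0→w₀ over full span):
  M_1 = w₀Lx/6 - w₀x³/(6L) = 11·20·10/6 - 11·10³/(6·20) = 275 kN·m
Load 2 — applied couple M₀=-20 kN·m at a=40/3 m (b=L-a=20/3):
  M_2 = M₀x/L  [x≤a] = (-20)·10/20 = -10 kN·m
Superposition: M = Σ M_i = 265 kN·m ≈ 265.000000 kN·m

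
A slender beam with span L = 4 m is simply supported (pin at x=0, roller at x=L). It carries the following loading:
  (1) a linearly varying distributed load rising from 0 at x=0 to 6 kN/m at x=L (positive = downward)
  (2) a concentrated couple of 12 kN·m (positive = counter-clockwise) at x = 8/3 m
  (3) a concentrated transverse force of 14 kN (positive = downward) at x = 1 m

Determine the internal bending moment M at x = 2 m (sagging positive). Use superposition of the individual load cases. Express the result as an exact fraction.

M(2) = 19 kN·m

Load 1 — triangular load w₀=6 kN/m (0→w₀ over full span):
  M_1 = w₀Lx/6 - w₀x³/(6L) = 6·4·2/6 - 6·2³/(6·4) = 6 kN·m
Load 2 — applied couple M₀=12 kN·m at a=8/3 m (b=L-a=4/3):
  M_2 = M₀x/L  [x≤a] = 12·2/4 = 6 kN·m
Load 3 — point force P=14 kN at a=1 m (b=L-a=3):
  M_3 = Pa(L-x)/L  [x>a] = 14·1·(4-2)/4 = 7 kN·m
Superposition: M = Σ M_i = 19 kN·m ≈ 19.000000 kN·m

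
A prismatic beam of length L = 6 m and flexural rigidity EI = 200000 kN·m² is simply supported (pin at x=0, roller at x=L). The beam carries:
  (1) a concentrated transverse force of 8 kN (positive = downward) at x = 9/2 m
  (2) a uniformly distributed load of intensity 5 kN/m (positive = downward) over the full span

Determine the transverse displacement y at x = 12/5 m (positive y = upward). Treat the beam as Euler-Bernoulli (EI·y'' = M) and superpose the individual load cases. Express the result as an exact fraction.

Load 1 — point force P=8 kN at a=9/2 m (b=L-a=3/2):
  y_1 = -Pbx(L²-b²-x²)/(6LEI)  [x≤a] = -8·(3/2)·(12/5)·(6²-(3/2)²-(12/5)²)/(6·6·200000) = -2799/25000000 m
Load 2 — uniform load w=5 kN/m over full span:
  y_2 = -wx(L³-2Lx²+x³)/(24EI) = -5·(12/5)·(6³-2·6·(12/5)²+(12/5)³)/(24·200000) = -2511/6250000 m
Superposition: y = Σ y_i = -12843/25000000 m ≈ -0.000514 m

y(12/5) = -12843/25000000 m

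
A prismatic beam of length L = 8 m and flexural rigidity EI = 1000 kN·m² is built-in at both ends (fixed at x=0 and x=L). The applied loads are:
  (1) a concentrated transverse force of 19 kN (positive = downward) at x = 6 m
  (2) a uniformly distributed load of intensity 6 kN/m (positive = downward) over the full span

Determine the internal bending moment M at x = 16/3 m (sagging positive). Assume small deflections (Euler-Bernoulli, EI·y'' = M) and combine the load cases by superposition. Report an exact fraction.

Load 1 — point force P=19 kN at a=6 m (b=L-a=2):
  M_1 = Pb²(3a+b)x/L³ - Pab²/L²  [x≤a] = 19·2²·(3·6+2)·(16/3)/8³ - 19·6·2²/8² = 209/24 kN·m
Load 2 — uniform load w=6 kN/m over full span:
  M_2 = wLx/2 - wL²/12 - wx²/2 = 6·8·(16/3)/2 - 6·8²/12 - 6·(16/3)²/2 = 32/3 kN·m
Superposition: M = Σ M_i = 155/8 kN·m ≈ 19.375000 kN·m

M(16/3) = 155/8 kN·m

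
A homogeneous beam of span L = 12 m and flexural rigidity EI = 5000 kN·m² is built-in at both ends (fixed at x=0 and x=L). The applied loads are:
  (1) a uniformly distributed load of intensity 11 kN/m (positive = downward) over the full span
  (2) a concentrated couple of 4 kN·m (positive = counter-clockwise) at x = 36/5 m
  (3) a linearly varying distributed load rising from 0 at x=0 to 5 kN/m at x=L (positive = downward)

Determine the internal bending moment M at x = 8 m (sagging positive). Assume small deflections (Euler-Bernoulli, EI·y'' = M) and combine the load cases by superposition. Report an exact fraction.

M(8) = 12376/225 kN·m

Load 1 — uniform load w=11 kN/m over full span:
  M_1 = wLx/2 - wL²/12 - wx²/2 = 11·12·8/2 - 11·12²/12 - 11·8²/2 = 44 kN·m
Load 2 — applied couple M₀=4 kN·m at a=36/5 m (b=L-a=24/5):
  M_2 = R_Ax - M_A - M₀  [x>a] with R_A=12/25, M_A=32/25 = (12/25)·8 - (32/25) - 4 = -36/25 kN·m
Load 3 — triangular load w₀=5 kN/m (0→w₀ over full span):
  M_3 = 3w₀Lx/20 - w₀L²/30 - w₀x³/(6L) = 3·5·12·8/20 - 5·12²/30 - 5·8³/(6·12) = 112/9 kN·m
Superposition: M = Σ M_i = 12376/225 kN·m ≈ 55.004444 kN·m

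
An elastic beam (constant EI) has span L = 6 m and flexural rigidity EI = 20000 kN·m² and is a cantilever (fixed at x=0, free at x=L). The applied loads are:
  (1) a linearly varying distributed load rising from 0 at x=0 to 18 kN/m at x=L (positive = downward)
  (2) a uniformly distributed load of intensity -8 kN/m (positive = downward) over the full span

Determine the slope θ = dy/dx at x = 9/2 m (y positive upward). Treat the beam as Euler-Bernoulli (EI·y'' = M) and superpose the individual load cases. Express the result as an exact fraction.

θ(9/2) = -4941/512000 rad

Load 1 — triangular load w₀=18 kN/m (0→w₀ over full span):
  θ_1 = (w₀Lx²/4-w₀L²x/3-w₀x⁴/(24L))/EI = (18·6·(9/2)²/4-18·6²·(9/2)/3-18·(9/2)⁴/(24·6))/20000 = -60993/2560000 rad
Load 2 — uniform load w=-8 kN/m over full span:
  θ_2 = -wx(x²-3Lx+3L²)/(6EI) = -(-8)·(9/2)·((9/2)²-3·6·(9/2)+3·6²)/(6·20000) = 567/40000 rad
Superposition: θ = Σ θ_i = -4941/512000 rad ≈ -0.009650 rad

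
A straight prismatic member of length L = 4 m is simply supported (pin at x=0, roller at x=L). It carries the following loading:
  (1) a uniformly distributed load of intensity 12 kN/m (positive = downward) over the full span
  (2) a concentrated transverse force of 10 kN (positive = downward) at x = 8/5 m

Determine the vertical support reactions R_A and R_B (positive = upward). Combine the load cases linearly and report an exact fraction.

Load 1 — uniform load w=12 kN/m over full span:
  R_A = wL/2 = 12·4/2 = 24 kN
  R_B = wL/2 = 12·4/2 = 24 kN
Load 2 — point force P=10 kN at a=8/5 m (b=L-a=12/5):
  R_A = Pb/L = 10·(12/5)/4 = 6 kN
  R_B = Pa/L = 10·(8/5)/4 = 4 kN
Superposition: R_A = 30 kN, R_B = 28 kN

R_A = 30 kN, R_B = 28 kN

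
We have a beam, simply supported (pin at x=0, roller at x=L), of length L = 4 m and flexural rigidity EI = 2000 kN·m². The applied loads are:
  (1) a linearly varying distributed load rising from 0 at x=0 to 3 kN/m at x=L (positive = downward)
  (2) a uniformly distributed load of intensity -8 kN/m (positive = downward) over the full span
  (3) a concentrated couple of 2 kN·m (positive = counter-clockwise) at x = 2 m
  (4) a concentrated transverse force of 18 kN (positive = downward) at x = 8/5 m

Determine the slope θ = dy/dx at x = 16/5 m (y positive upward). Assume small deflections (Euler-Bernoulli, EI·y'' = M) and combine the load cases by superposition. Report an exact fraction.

Load 1 — triangular load w₀=3 kN/m (0→w₀ over full span):
  θ_1 = -w₀(7L⁴-30L²x²+15x⁴)/(360LEI) = -3·(7·4⁴-30·4²·(16/5)²+15·(16/5)⁴)/(360·4·2000) = 757/468750 rad
Load 2 — uniform load w=-8 kN/m over full span:
  θ_2 = -w(L³-6Lx²+4x³)/(24EI) = -(-8)·(4³-6·4·(16/5)²+4·(16/5)³)/(24·2000) = -132/15625 rad
Load 3 — applied couple M₀=2 kN·m at a=2 m (b=L-a=2):
  θ_3 = (M₀x²/(2L)-M₀(x-a)+C₁)/EI  [x>a] with C₁=M₀(3b²-L²)/(6L)=-1/3 = (2·(16/5)²/(2·4)-2·((16/5)-2)+(-1/3))/2000 = -13/150000 rad
Load 4 — point force P=18 kN at a=8/5 m (b=L-a=12/5):
  θ_4 = -Pa(2L²-6Lx+3x²+a²)/(6LEI)  [x>a] = -18·(8/5)·(2·4²-6·4·(16/5)+3·(16/5)²+(8/5)²)/(6·4·2000) = 108/15625 rad
Superposition: θ = Σ θ_i = -29/3750000 rad ≈ -0.000008 rad

θ(16/5) = -29/3750000 rad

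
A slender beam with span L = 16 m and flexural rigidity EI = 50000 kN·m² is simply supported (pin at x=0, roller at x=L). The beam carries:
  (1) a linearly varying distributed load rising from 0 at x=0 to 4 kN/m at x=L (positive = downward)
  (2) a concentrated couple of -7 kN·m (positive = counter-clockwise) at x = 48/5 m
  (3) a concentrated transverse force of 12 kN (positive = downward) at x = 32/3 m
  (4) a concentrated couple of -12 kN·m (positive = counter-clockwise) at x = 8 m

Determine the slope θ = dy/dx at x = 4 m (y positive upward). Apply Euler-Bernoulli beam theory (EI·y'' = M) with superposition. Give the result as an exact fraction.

Load 1 — triangular load w₀=4 kN/m (0→w₀ over full span):
  θ_1 = -w₀(7L⁴-30L²x²+15x⁴)/(360LEI) = -4·(7·16⁴-30·16²·4²+15·4⁴)/(360·16·50000) = -1327/281250 rad
Load 2 — applied couple M₀=-7 kN·m at a=48/5 m (b=L-a=32/5):
  θ_2 = (M₀x²/(2L)+C₁)/EI  [x≤a] with C₁=M₀(3b²-L²)/(6L)=728/75 = ((-7)·4²/(2·16)+(728/75))/50000 = 931/7500000 rad
Load 3 — point force P=12 kN at a=32/3 m (b=L-a=16/3):
  θ_3 = -Pb(L²-b²-3x²)/(6LEI)  [x≤a] = -12·(16/3)·(16²-(16/3)²-3·4²)/(6·16·50000) = -202/84375 rad
Load 4 — applied couple M₀=-12 kN·m at a=8 m (b=L-a=8):
  θ_4 = (M₀x²/(2L)+C₁)/EI  [x≤a] with C₁=M₀(3b²-L²)/(6L)=8 = ((-12)·4²/(2·16)+8)/50000 = 1/25000 rad
Superposition: θ = Σ θ_i = -469001/67500000 rad ≈ -0.006948 rad

θ(4) = -469001/67500000 rad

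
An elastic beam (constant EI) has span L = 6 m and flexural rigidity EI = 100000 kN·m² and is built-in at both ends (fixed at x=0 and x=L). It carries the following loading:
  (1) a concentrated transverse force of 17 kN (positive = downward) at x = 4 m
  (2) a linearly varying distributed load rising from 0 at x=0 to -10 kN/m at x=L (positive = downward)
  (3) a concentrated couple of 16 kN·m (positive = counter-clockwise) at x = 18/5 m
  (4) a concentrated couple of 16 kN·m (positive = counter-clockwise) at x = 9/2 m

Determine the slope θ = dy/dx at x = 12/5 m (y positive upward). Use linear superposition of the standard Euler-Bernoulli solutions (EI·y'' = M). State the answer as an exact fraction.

Load 1 — point force P=17 kN at a=4 m (b=L-a=2):
  θ_1 = -Pb²x(2aL-(3a+b)x)/(2L³EI)  [x≤a] = -17·2²·(12/5)·(2·4·6-(3·4+2)·(12/5))/(2·6³·100000) = -17/312500 rad
Load 2 — triangular load w₀=-10 kN/m (0→w₀ over full span):
  θ_2 = -w₀(2x(L-x)(L-2x)(x+2L)+x²(L-x)²)/(120LEI) = -(-10)·(2·(12/5)·(6-(12/5))·(6-2·(12/5))·((12/5)+2·6)+(12/5)²·(6-(12/5))²)/(120·6·100000) = 81/1562500 rad
Load 3 — applied couple M₀=16 kN·m at a=18/5 m (b=L-a=12/5):
  θ_3 = (R_Ax²/2 - M_Ax)/EI  [x≤a] with R_A=96/25, M_A=128/25 = ((96/25)·(12/5)²/2 - (128/25)·(12/5))/100000 = -24/1953125 rad
Load 4 — applied couple M₀=16 kN·m at a=9/2 m (b=L-a=3/2):
  θ_4 = (R_Ax²/2 - M_Ax)/EI  [x≤a] with R_A=3, M_A=5 = (3·(12/5)²/2 - 5·(12/5))/100000 = -21/625000 rad
Superposition: θ = Σ θ_i = -757/15625000 rad ≈ -0.000048 rad

θ(12/5) = -757/15625000 rad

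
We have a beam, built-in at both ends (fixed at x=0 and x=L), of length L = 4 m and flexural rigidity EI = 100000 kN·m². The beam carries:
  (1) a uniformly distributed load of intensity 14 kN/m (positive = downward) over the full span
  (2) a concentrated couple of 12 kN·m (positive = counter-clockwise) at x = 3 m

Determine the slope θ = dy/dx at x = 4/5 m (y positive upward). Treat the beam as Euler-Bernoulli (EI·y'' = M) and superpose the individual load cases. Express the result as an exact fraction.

θ(4/5) = -71/781250 rad

Load 1 — uniform load w=14 kN/m over full span:
  θ_1 = -wx(L-x)(L-2x)/(12EI) = -14·(4/5)·(4-(4/5))·(4-2·(4/5))/(12·100000) = -28/390625 rad
Load 2 — applied couple M₀=12 kN·m at a=3 m (b=L-a=1):
  θ_2 = (R_Ax²/2 - M_Ax)/EI  [x≤a] with R_A=27/8, M_A=15/4 = ((27/8)·(4/5)²/2 - (15/4)·(4/5))/100000 = -3/156250 rad
Superposition: θ = Σ θ_i = -71/781250 rad ≈ -0.000091 rad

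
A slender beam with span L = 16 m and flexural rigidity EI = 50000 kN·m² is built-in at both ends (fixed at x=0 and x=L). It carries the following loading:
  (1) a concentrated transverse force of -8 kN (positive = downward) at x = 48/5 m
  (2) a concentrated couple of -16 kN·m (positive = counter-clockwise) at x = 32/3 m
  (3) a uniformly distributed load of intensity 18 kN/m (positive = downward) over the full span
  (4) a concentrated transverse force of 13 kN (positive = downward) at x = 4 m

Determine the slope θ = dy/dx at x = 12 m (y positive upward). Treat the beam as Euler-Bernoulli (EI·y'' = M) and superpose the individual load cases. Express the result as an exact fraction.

Load 1 — point force P=-8 kN at a=48/5 m (b=L-a=32/5):
  θ_1 = Pa²(L-x)(2bL-(3b+a)(L-x))/(2L³EI)  [x>a] = (-8)·(48/5)²·(16-12)·(2·(32/5)·16-(3·(32/5)+(48/5))·(16-12))/(2·16³·50000) = -252/390625 rad
Load 2 — applied couple M₀=-16 kN·m at a=32/3 m (b=L-a=16/3):
  θ_2 = (R_Ax²/2 - M_Ax - M₀(x-a))/EI  [x>a] with R_A=-4/3, M_A=-16/3 = ((-4/3)·12²/2 - (-16/3)·12 - (-16)·(12-(32/3)))/50000 = -2/9375 rad
Load 3 — uniform load w=18 kN/m over full span:
  θ_3 = -wx(L-x)(L-2x)/(12EI) = -18·12·(16-12)·(16-2·12)/(12·50000) = 36/3125 rad
Load 4 — point force P=13 kN at a=4 m (b=L-a=12):
  θ_4 = Pa²(L-x)(2bL-(3b+a)(L-x))/(2L³EI)  [x>a] = 13·4²·(16-12)·(2·12·16-(3·12+4)·(16-12))/(2·16³·50000) = 91/200000 rad
Superposition: θ = Σ θ_i = 833741/75000000 rad ≈ 0.011117 rad

θ(12) = 833741/75000000 rad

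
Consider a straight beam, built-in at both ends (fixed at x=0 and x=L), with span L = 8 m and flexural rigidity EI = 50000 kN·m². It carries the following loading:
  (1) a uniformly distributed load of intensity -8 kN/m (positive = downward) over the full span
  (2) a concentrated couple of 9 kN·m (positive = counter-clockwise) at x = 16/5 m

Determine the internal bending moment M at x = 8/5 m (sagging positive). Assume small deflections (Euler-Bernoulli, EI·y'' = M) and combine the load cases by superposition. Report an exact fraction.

Load 1 — uniform load w=-8 kN/m over full span:
  M_1 = wLx/2 - wL²/12 - wx²/2 = (-8)·8·(8/5)/2 - (-8)·8²/12 - (-8)·(8/5)²/2 = 128/75 kN·m
Load 2 — applied couple M₀=9 kN·m at a=16/5 m (b=L-a=24/5):
  M_2 = R_Ax - M_A  [x≤a] with R_A=81/50, M_A=27/25 = (81/50)·(8/5) - (27/25) = 189/125 kN·m
Superposition: M = Σ M_i = 1207/375 kN·m ≈ 3.218667 kN·m

M(8/5) = 1207/375 kN·m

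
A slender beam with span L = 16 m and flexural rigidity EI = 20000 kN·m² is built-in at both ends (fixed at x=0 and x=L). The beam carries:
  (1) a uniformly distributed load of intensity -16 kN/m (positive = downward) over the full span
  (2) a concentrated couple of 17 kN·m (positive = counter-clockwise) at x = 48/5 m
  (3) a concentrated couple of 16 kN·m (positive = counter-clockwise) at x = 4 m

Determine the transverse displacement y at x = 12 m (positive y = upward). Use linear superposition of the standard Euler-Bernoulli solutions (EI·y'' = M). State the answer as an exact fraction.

y(12) = 391/5000 m

Load 1 — uniform load w=-16 kN/m over full span:
  y_1 = -wx²(L-x)²/(24EI) = -(-16)·12²·(16-12)²/(24·20000) = 48/625 m
Load 2 — applied couple M₀=17 kN·m at a=48/5 m (b=L-a=32/5):
  y_2 = (R_Ax³/6 - M_Ax²/2 - M₀(x-a)²/2)/EI  [x>a] with R_A=153/100, M_A=136/25 = ((153/100)·12³/6 - (136/25)·12²/2 - 17·(12-(48/5))²/2)/20000 = 0 m
Load 3 — applied couple M₀=16 kN·m at a=4 m (b=L-a=12):
  y_3 = (R_Ax³/6 - M_Ax²/2 - M₀(x-a)²/2)/EI  [x>a] with R_A=9/8, M_A=-3 = ((9/8)·12³/6 - (-3)·12²/2 - 16·(12-4)²/2)/20000 = 7/5000 m
Superposition: y = Σ y_i = 391/5000 m ≈ 0.078200 m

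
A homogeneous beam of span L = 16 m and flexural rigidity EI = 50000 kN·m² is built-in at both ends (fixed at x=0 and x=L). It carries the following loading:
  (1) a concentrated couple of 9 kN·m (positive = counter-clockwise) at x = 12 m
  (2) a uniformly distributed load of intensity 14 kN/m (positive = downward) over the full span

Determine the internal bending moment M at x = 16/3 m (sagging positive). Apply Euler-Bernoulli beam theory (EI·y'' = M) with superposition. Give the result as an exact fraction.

M(16/3) = 14417/144 kN·m

Load 1 — applied couple M₀=9 kN·m at a=12 m (b=L-a=4):
  M_1 = R_Ax - M_A  [x≤a] with R_A=81/128, M_A=45/16 = (81/128)·(16/3) - (45/16) = 9/16 kN·m
Load 2 — uniform load w=14 kN/m over full span:
  M_2 = wLx/2 - wL²/12 - wx²/2 = 14·16·(16/3)/2 - 14·16²/12 - 14·(16/3)²/2 = 896/9 kN·m
Superposition: M = Σ M_i = 14417/144 kN·m ≈ 100.118056 kN·m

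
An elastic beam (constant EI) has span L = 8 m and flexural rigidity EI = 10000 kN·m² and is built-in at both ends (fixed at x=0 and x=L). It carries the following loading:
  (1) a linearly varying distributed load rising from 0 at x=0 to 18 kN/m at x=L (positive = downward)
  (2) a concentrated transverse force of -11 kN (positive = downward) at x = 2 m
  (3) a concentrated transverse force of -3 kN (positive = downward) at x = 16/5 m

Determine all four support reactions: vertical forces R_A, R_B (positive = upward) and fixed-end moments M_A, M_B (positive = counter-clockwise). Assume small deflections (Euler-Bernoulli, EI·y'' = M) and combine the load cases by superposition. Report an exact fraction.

R_A = 41499/4000 kN, M_A = 22569/1000 kN·m, R_B = 190501/4000 kN, M_B = -51171/1000 kN·m

Load 1 — triangular load w₀=18 kN/m (0→w₀ over full span):
  R_A = 3w₀L/20 = 3·18·8/20 = 108/5 kN
  M_A = w₀L²/30 = 18·8²/30 = 192/5 kN·m
  R_B = 7w₀L/20 = 7·18·8/20 = 252/5 kN
  M_B = -w₀L²/20 = -18·8²/20 = -288/5 kN·m
Load 2 — point force P=-11 kN at a=2 m (b=L-a=6):
  R_A = Pb²(3a+b)/L³ = (-11)·6²·(3·2+6)/8³ = -297/32 kN
  M_A = Pab²/L² = (-11)·2·6²/8² = -99/8 kN·m
  R_B = Pa²(a+3b)/L³ = (-11)·2²·(2+3·6)/8³ = -55/32 kN
  M_B = -Pa²b/L² = -(-11)·2²·6/8² = 33/8 kN·m
Load 3 — point force P=-3 kN at a=16/5 m (b=L-a=24/5):
  R_A = Pb²(3a+b)/L³ = (-3)·(24/5)²·(3·(16/5)+(24/5))/8³ = -243/125 kN
  M_A = Pab²/L² = (-3)·(16/5)·(24/5)²/8² = -432/125 kN·m
  R_B = Pa²(a+3b)/L³ = (-3)·(16/5)²·((16/5)+3·(24/5))/8³ = -132/125 kN
  M_B = -Pa²b/L² = -(-3)·(16/5)²·(24/5)/8² = 288/125 kN·m
Superposition: R_A = 41499/4000 kN, M_A = 22569/1000 kN·m, R_B = 190501/4000 kN, M_B = -51171/1000 kN·m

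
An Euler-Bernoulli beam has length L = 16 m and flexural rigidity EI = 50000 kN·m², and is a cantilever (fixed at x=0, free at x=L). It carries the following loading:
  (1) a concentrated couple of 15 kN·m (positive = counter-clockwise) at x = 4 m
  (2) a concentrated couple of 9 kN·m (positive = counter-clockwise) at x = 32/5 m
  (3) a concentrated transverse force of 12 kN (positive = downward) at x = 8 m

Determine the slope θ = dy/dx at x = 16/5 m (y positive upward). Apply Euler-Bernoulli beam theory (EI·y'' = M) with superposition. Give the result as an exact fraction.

θ(16/5) = -264/78125 rad

Load 1 — applied couple M₀=15 kN·m at a=4 m (b=L-a=12):
  θ_1 = M₀x/EI  [x≤a] = 15·(16/5)/50000 = 3/3125 rad
Load 2 — applied couple M₀=9 kN·m at a=32/5 m (b=L-a=48/5):
  θ_2 = M₀x/EI  [x≤a] = 9·(16/5)/50000 = 9/15625 rad
Load 3 — point force P=12 kN at a=8 m (b=L-a=8):
  θ_3 = -Px(2a-x)/(2EI)  [x≤a] = -12·(16/5)·(2·8-(16/5))/(2·50000) = -384/78125 rad
Superposition: θ = Σ θ_i = -264/78125 rad ≈ -0.003379 rad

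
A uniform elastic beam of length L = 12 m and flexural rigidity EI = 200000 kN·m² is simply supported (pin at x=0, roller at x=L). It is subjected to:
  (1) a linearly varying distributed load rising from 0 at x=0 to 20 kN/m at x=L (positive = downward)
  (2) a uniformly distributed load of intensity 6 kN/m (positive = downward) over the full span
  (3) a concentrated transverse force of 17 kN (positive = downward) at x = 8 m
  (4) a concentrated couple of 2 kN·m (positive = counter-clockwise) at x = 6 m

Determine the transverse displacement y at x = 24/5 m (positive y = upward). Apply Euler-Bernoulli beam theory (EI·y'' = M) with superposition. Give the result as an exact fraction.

y(24/5) = -5325017/234375000 m

Load 1 — triangular load w₀=20 kN/m (0→w₀ over full span):
  y_1 = -w₀x(7L⁴-10L²x²+3x⁴)/(360LEI) = -20·(24/5)·(7·12⁴-10·12²·(24/5)²+3·(24/5)⁴)/(360·12·200000) = -123228/9765625 m
Load 2 — uniform load w=6 kN/m over full span:
  y_2 = -wx(L³-2Lx²+x³)/(24EI) = -6·(24/5)·(12³-2·12·(24/5)²+(24/5)³)/(24·200000) = -15066/1953125 m
Load 3 — point force P=17 kN at a=8 m (b=L-a=4):
  y_3 = -Pbx(L²-b²-x²)/(6LEI)  [x≤a] = -17·4·(24/5)·(12²-4²-(24/5)²)/(6·12·200000) = -2788/1171875 m
Load 4 — applied couple M₀=2 kN·m at a=6 m (b=L-a=6):
  y_4 = (M₀x³/(6L)+C₁x)/EI  [x≤a] with C₁=M₀(3b²-L²)/(6L)=-1 = (2·(24/5)³/(6·12)+(-1)·(24/5))/200000 = -27/3125000 m
Superposition: y = Σ y_i = -5325017/234375000 m ≈ -0.022720 m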